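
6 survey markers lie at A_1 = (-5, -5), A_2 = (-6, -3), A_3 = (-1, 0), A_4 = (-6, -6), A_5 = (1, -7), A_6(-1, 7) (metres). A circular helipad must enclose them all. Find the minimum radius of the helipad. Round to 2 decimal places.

7.25

A smallest enclosing disk is always determined by at most three of the input points on its boundary.
The minimum enclosing circle is determined by three boundary points: A_4, A_5, A_6.
Their circumcentre is (-77/48, -11/48) with r² = 60625/1152.
The farthest remaining point A_1 is at distance² 39505/1152 ≤ 60625/1152.
r = √(60625/1152) ≈ 7.25.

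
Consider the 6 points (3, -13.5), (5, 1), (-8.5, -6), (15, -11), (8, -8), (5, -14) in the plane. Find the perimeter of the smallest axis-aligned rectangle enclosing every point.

Width = max x − min x = 15 − (-8.5) = 23.5.
Height = max y − min y = 1 − (-14) = 15.
Perimeter = 2(23.5 + 15) = 77.

77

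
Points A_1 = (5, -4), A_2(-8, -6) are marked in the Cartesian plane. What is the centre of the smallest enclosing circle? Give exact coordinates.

The smallest circle enclosing two points has them as diameter endpoints.
Centre = midpoint = (-1.5, -5); r² = |A_1A_2|²/4 = 173/4 = 43.25.
Centre = (-1.5, -5).

(-1.5, -5)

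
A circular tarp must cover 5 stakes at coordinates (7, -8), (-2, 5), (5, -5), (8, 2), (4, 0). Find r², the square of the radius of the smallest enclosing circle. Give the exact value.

The farthest pair is (7, -8)–(-2, 5) with squared distance 250. The circle on this segment as diameter has centre (2.5, -1.5) and r² = 250/4 = 62.5.
Check (5, -5): distance² to centre = 18.5 ≤ 62.5, so it lies inside.
All remaining points lie in this disk, and no smaller disk contains both endpoints, so this is the minimum enclosing circle.

62.5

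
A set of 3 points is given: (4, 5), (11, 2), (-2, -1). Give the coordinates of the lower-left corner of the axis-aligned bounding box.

(-2, -1)

x-range [-2, 11], y-range [-1, 5].
The lower-left corner is (-2, -1).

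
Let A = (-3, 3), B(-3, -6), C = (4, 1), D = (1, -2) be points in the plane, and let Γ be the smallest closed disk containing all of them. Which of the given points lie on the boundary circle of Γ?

A, B, C

By Welzl's lemma the MEC is supported by two points (diametrically opposite) or three points (on a circumcircle).
The minimum enclosing circle is determined by three boundary points: A, B, C.
Their circumcentre is (-0.5, -1.5) with r² = 26.5.
The farthest remaining point D is at distance² 2.5 ≤ 26.5.
The points at distance exactly r from the centre are A, B, C — 3 points.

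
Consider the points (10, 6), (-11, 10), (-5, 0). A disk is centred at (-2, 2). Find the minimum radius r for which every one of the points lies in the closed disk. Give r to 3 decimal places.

12.649

The required radius is the distance from (-2, 2) to the farthest point.
Squared distances: 160, 145, 13.
Maximum is 160, attained at (10, 6).
r = √160 ≈ 12.649.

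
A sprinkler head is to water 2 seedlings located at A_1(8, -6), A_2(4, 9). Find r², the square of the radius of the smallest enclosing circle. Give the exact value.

60.25

The smallest circle enclosing two points has them as diameter endpoints.
Centre = midpoint = (6, 1.5); r² = |A_1A_2|²/4 = 241/4 = 60.25.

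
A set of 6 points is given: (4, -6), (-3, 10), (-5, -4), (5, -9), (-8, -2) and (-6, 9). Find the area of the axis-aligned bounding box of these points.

x ranges over [-8, 5], width 13.
y ranges over [-9, 10], height 19.
Area = 13 × 19 = 247.

247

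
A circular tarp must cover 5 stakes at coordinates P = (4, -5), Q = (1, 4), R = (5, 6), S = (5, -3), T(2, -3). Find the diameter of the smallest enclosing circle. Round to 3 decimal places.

11.045

The farthest pair is P–R with squared distance 122. The circle on this segment as diameter has centre (4.5, 0.5) and r² = 122/4 = 30.5.
Check Q: distance² to centre = 24.5 ≤ 30.5, so it lies inside.
All remaining points lie in this disk, and no smaller disk contains both endpoints, so this is the minimum enclosing circle.
Diameter = 2r = 2√(30.5) ≈ 11.045.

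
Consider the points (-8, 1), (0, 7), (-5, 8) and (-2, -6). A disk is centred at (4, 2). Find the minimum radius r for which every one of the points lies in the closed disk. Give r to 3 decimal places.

12.042

The required radius is the distance from (4, 2) to the farthest point.
Squared distances: 145, 41, 117, 100.
Maximum is 145, attained at (-8, 1).
r = √145 ≈ 12.042.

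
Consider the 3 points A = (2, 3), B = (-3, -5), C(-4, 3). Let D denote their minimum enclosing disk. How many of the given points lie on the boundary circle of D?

Side lengths²: AB² = 89, AC² = 36, BC² = 65.
Since AB² = 89 < 65 + 36 = 101, the triangle is acute, so the smallest enclosing circle is the circumcircle.
Circumcentre = (-1, -0.6875), r² = 22.59765625.
The points at distance exactly r from the centre are A, B, C — 3 points.

3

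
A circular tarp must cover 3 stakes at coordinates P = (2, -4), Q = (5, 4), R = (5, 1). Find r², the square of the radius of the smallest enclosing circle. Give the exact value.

18.25

Side lengths²: PQ² = 73, PR² = 34, QR² = 9.
Since PQ² = 73 ≥ 34 + 9 = 43, the angle opposite PQ is not acute, so the smallest enclosing circle has PQ as diameter.
Centre = midpoint of PQ = (3.5, 0), r² = 73/4 = 18.25.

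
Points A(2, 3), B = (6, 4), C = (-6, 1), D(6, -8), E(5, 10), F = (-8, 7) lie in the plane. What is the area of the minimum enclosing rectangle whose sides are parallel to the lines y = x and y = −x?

290

In coordinates u = x + y, v = x − y the rectangle is axis-aligned; the map (x,y)→(u,v) scales areas by 2.
u-values: 5, 10, -5, -2, 15, -1; range = 15 − (-5) = 20.
v-values: -1, 2, -7, 14, -5, -15; range = 14 − (-15) = 29.
Area = (20 × 29) / 2 = 290.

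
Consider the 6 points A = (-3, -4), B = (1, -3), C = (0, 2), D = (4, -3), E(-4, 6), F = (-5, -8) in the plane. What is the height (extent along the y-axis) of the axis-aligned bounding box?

14

max y = 6, min y = -8, so height = 14.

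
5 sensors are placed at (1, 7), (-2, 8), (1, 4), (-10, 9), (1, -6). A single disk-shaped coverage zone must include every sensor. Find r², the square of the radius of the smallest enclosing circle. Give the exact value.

By Welzl's lemma the MEC is supported by two points (diametrically opposite) or three points (on a circumcircle).
The farthest pair is (-10, 9)–(1, -6) with squared distance 346. The circle on this segment as diameter has centre (-4.5, 1.5) and r² = 346/4 = 86.5.
Check (1, 7): distance² to centre = 60.5 ≤ 86.5, so it lies inside.
All remaining points lie in this disk, and no smaller disk contains both endpoints, so this is the minimum enclosing circle.

86.5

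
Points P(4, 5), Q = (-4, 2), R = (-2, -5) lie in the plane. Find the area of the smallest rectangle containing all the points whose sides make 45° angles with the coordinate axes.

In coordinates u = x + y, v = x − y the rectangle is axis-aligned; the map (x,y)→(u,v) scales areas by 2.
u-values: 9, -2, -7; range = 9 − (-7) = 16.
v-values: -1, -6, 3; range = 3 − (-6) = 9.
Area = (16 × 9) / 2 = 72.

72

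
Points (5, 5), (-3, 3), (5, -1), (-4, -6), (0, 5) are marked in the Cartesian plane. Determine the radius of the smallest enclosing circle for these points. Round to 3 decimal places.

The minimum enclosing circle of a finite set is fixed by two of the points (as a diameter) or three (as a circumcircle).
The farthest pair is (5, 5)–(-4, -6) with squared distance 202. The circle on this segment as diameter has centre (0.5, -0.5) and r² = 202/4 = 50.5.
Check (-3, 3): distance² to centre = 24.5 ≤ 50.5, so it lies inside.
All remaining points lie in this disk, and no smaller disk contains both endpoints, so this is the minimum enclosing circle.
r = √(50.5) ≈ 7.106.

7.106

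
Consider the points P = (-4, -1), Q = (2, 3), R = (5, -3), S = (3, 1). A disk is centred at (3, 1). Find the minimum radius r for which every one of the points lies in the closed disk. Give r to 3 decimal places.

7.280

The required radius is the distance from (3, 1) to the farthest point.
Squared distances: 53, 5, 20, 0.
Maximum is 53, attained at P.
r = √53 ≈ 7.280.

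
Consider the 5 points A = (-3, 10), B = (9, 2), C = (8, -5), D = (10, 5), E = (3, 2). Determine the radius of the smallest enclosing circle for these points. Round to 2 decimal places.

9.30

The farthest pair is A–C with squared distance 346. The circle on this segment as diameter has centre (2.5, 2.5) and r² = 346/4 = 86.5.
Check B: distance² to centre = 42.5 ≤ 86.5, so it lies inside.
All remaining points lie in this disk, and no smaller disk contains both endpoints, so this is the minimum enclosing circle.
r = √(86.5) ≈ 9.30.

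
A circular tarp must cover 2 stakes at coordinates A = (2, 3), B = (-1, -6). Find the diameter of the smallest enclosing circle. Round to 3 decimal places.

9.487

The smallest circle enclosing two points has them as diameter endpoints.
Centre = midpoint = (0.5, -1.5); r² = |AB|²/4 = 90/4 = 22.5.
Diameter = 2r = 2√(22.5) ≈ 9.487.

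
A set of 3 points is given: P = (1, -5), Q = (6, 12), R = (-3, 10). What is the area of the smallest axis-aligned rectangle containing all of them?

153

x ranges over [-3, 6], width 9.
y ranges over [-5, 12], height 17.
Area = 9 × 17 = 153.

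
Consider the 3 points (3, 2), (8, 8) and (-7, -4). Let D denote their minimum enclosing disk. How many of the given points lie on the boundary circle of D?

Call the three points A, B, C in the order given.
Side lengths²: AB² = 61, AC² = 136, BC² = 369.
Since BC² = 369 ≥ 136 + 61 = 197, the angle opposite BC is not acute, so the smallest enclosing circle has BC as diameter.
Centre = midpoint of BC = (0.5, 2), r² = 369/4 = 92.25.
The points at distance exactly r from the centre are (8, 8), (-7, -4) — 2 points.

2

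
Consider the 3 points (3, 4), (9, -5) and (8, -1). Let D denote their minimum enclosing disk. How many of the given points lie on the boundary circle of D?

2

Call the three points A, B, C in the order given.
Side lengths²: AB² = 117, AC² = 50, BC² = 17.
Since AB² = 117 ≥ 50 + 17 = 67, the angle opposite AB is not acute, so the smallest enclosing circle has AB as diameter.
Centre = midpoint of AB = (6, -0.5), r² = 117/4 = 29.25.
The points at distance exactly r from the centre are (3, 4), (9, -5) — 2 points.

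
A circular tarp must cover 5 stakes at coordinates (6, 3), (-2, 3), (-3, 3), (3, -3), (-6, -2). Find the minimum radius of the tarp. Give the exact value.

The farthest pair is (6, 3)–(-6, -2) with squared distance 169. The circle on this segment as diameter has centre (0, 0.5) and r² = 169/4 = 42.25.
Check (-2, 3): distance² to centre = 10.25 ≤ 42.25, so it lies inside.
All remaining points lie in this disk, and no smaller disk contains both endpoints, so this is the minimum enclosing circle.
r = √(42.25) = 6.5.

6.5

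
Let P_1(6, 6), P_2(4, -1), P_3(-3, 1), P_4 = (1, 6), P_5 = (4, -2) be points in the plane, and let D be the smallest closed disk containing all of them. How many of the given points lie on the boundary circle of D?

3

By Welzl's lemma the MEC is supported by two points (diametrically opposite) or three points (on a circumcircle).
The minimum enclosing circle is determined by three boundary points: P_1, P_3, P_5.
Their circumcentre is (59/31, 86/31) with r² = 26129/961.
The farthest remaining point P_2 is at distance² 17914/961 ≤ 26129/961.
The points at distance exactly r from the centre are P_1, P_3, P_5 — 3 points.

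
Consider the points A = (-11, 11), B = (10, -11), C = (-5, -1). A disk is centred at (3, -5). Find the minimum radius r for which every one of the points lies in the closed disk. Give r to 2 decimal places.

The required radius is the distance from (3, -5) to the farthest point.
Squared distances: 452, 85, 80.
Maximum is 452, attained at A.
r = √452 ≈ 21.26.

21.26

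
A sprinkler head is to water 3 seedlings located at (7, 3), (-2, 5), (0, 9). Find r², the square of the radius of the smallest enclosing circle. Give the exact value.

22.578125

Call the three points A, B, C in the order given.
Side lengths²: AB² = 85, AC² = 85, BC² = 20.
Since AC² = 85 < 85 + 20 = 105, the triangle is acute, so the smallest enclosing circle is the circumcircle.
Circumcentre = (2.75, 5.125), r² = 22.578125.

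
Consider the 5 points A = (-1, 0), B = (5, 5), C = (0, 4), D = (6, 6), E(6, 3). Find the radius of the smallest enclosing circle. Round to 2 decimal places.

4.61

By Welzl's lemma the MEC is supported by two points (diametrically opposite) or three points (on a circumcircle).
The farthest pair is A–D with squared distance 85. The circle on this segment as diameter has centre (2.5, 3) and r² = 85/4 = 21.25.
Check B: distance² to centre = 10.25 ≤ 21.25, so it lies inside.
All remaining points lie in this disk, and no smaller disk contains both endpoints, so this is the minimum enclosing circle.
r = √(21.25) ≈ 4.61.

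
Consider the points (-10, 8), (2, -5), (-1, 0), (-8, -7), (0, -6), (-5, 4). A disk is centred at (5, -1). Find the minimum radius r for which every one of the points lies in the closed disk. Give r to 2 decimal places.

17.49

The required radius is the distance from (5, -1) to the farthest point.
Squared distances: 306, 25, 37, 205, 50, 125.
Maximum is 306, attained at (-10, 8).
r = √306 ≈ 17.49.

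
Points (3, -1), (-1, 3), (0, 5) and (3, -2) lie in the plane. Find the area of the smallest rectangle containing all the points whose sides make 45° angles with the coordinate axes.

20

In coordinates u = x + y, v = x − y the rectangle is axis-aligned; the map (x,y)→(u,v) scales areas by 2.
u-values: 2, 2, 5, 1; range = 5 − 1 = 4.
v-values: 4, -4, -5, 5; range = 5 − (-5) = 10.
Area = (4 × 10) / 2 = 20.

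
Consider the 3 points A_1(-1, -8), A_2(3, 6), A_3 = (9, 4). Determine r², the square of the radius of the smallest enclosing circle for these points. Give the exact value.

32330/529

Side lengths²: A_1A_2² = 212, A_1A_3² = 244, A_2A_3² = 40.
Since A_1A_3² = 244 < 212 + 40 = 252, the triangle is acute, so the smallest enclosing circle is the circumcircle.
Circumcentre = (86/23, -41/23), r² = 32330/529.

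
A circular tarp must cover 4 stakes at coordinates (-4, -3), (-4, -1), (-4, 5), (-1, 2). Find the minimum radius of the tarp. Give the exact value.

4

By Welzl's lemma the MEC is supported by two points (diametrically opposite) or three points (on a circumcircle).
The farthest pair is (-4, -3)–(-4, 5) with squared distance 64. The circle on this segment as diameter has centre (-4, 1) and r² = 64/4 = 16.
Check (-4, -1): distance² to centre = 4 ≤ 16, so it lies inside.
All remaining points lie in this disk, and no smaller disk contains both endpoints, so this is the minimum enclosing circle.
r = √16 = 4.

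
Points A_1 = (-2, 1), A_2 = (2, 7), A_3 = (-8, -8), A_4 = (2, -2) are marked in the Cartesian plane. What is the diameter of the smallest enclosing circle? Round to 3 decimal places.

By Welzl's lemma the MEC is supported by two points (diametrically opposite) or three points (on a circumcircle).
The farthest pair is A_2–A_3 with squared distance 325. The circle on this segment as diameter has centre (-3, -0.5) and r² = 325/4 = 81.25.
Check A_1: distance² to centre = 3.25 ≤ 81.25, so it lies inside.
All remaining points lie in this disk, and no smaller disk contains both endpoints, so this is the minimum enclosing circle.
Diameter = 2r = 2√(81.25) ≈ 18.028.

18.028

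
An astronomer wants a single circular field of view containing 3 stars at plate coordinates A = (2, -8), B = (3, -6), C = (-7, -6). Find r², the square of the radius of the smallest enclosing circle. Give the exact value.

Side lengths²: AB² = 5, AC² = 85, BC² = 100.
Since BC² = 100 ≥ 85 + 5 = 90, the angle opposite BC is not acute, so the smallest enclosing circle has BC as diameter.
Centre = midpoint of BC = (-2, -6), r² = 100/4 = 25.

25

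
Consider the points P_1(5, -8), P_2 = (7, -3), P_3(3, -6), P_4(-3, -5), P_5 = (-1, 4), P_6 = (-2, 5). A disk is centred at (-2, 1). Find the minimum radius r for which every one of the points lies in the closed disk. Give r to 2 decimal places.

The required radius is the distance from (-2, 1) to the farthest point.
Squared distances: 130, 97, 74, 37, 10, 16.
Maximum is 130, attained at P_1.
r = √130 ≈ 11.40.

11.40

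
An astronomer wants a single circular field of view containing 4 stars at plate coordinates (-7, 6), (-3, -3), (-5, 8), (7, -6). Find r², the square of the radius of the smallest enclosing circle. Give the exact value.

The minimum enclosing circle of a finite set is fixed by two of the points (as a diameter) or three (as a circumcircle).
The minimum enclosing circle is determined by three boundary points: (-7, 6), (-5, 8), (7, -6).
Their circumcentre is (6/13, 7/13) with r² = 14450/169.
The farthest remaining point (-3, -3) is at distance² 4141/169 ≤ 14450/169.

14450/169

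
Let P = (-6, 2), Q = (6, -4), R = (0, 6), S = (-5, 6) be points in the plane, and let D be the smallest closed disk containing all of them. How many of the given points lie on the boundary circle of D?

2

A smallest enclosing disk is always determined by at most three of the input points on its boundary.
The farthest pair is Q–S with squared distance 221. The circle on this segment as diameter has centre (0.5, 1) and r² = 221/4 = 55.25.
Check P: distance² to centre = 43.25 ≤ 55.25, so it lies inside.
All remaining points lie in this disk, and no smaller disk contains both endpoints, so this is the minimum enclosing circle.
The points at distance exactly r from the centre are Q, S — 2 points.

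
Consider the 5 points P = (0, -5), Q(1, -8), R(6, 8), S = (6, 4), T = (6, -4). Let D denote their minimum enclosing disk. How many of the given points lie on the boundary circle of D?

2

The minimum enclosing circle of a finite set is fixed by two of the points (as a diameter) or three (as a circumcircle).
The farthest pair is Q–R with squared distance 281. The circle on this segment as diameter has centre (3.5, 0) and r² = 281/4 = 70.25.
Check P: distance² to centre = 37.25 ≤ 70.25, so it lies inside.
All remaining points lie in this disk, and no smaller disk contains both endpoints, so this is the minimum enclosing circle.
The points at distance exactly r from the centre are Q, R — 2 points.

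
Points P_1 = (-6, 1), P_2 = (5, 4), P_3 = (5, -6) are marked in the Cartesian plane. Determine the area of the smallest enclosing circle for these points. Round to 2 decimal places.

143.45

Side lengths²: P_1P_2² = 130, P_1P_3² = 170, P_2P_3² = 100.
Since P_1P_3² = 170 < 130 + 100 = 230, the triangle is acute, so the smallest enclosing circle is the circumcircle.
Circumcentre = (5/11, -1), r² = 5525/121.
Area = π·r² = π·5525/121 ≈ 143.45.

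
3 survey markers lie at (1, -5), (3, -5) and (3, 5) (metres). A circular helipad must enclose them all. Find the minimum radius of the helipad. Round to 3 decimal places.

Call the three points A, B, C in the order given.
Side lengths²: AB² = 4, AC² = 104, BC² = 100.
Since AC² = 104 ≥ 100 + 4 = 104, the angle opposite AC is not acute, so the smallest enclosing circle has AC as diameter.
Centre = midpoint of AC = (2, 0), r² = 104/4 = 26.
r = √26 ≈ 5.099.

5.099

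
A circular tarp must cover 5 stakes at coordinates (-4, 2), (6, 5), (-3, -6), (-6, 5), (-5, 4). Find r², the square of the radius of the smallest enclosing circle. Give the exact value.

6565/121

The minimum enclosing circle of a finite set is fixed by two of the points (as a diameter) or three (as a circumcircle).
The minimum enclosing circle is determined by three boundary points: (6, 5), (-3, -6), (-6, 5).
Their circumcentre is (0, 8/11) with r² = 6565/121.
The farthest remaining point (-5, 4) is at distance² 4321/121 ≤ 6565/121.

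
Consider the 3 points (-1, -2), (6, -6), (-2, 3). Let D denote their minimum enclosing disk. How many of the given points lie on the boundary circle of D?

Call the three points A, B, C in the order given.
Side lengths²: AB² = 65, AC² = 26, BC² = 145.
Since BC² = 145 ≥ 65 + 26 = 91, the angle opposite BC is not acute, so the smallest enclosing circle has BC as diameter.
Centre = midpoint of BC = (2, -1.5), r² = 145/4 = 36.25.
The points at distance exactly r from the centre are (6, -6), (-2, 3) — 2 points.

2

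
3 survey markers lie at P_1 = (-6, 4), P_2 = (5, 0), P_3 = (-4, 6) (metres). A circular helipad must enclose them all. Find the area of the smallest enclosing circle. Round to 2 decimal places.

Side lengths²: P_1P_2² = 137, P_1P_3² = 8, P_2P_3² = 117.
Since P_1P_2² = 137 ≥ 117 + 8 = 125, the angle opposite P_1P_2 is not acute, so the smallest enclosing circle has P_1P_2 as diameter.
Centre = midpoint of P_1P_2 = (-0.5, 2), r² = 137/4 = 34.25.
Area = π·r² = π·34.25 ≈ 107.60.

107.60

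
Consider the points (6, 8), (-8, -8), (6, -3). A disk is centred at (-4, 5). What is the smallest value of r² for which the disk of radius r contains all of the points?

185

The required radius is the distance from (-4, 5) to the farthest point.
Squared distances: 109, 185, 164.
Maximum is 185, attained at (-8, -8).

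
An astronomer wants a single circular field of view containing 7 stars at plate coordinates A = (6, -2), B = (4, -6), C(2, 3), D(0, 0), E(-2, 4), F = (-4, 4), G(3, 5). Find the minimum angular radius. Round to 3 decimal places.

6.412

The minimum enclosing circle is determined by three boundary points: B, F, G.
Their circumcentre is (10/39, -31/39) with r² = 62525/1521.
The farthest remaining point A is at distance² 52385/1521 ≤ 62525/1521.
r = √(62525/1521) ≈ 6.412.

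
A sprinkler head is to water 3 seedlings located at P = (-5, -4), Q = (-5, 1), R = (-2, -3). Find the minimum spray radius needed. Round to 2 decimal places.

2.64

Side lengths²: PQ² = 25, PR² = 10, QR² = 25.
Since QR² = 25 < 25 + 10 = 35, the triangle is acute, so the smallest enclosing circle is the circumcircle.
Circumcentre = (-25/6, -1.5), r² = 125/18.
r = √(125/18) ≈ 2.64.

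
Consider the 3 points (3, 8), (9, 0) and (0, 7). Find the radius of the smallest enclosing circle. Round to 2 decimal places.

Call the three points A, B, C in the order given.
Side lengths²: AB² = 100, AC² = 10, BC² = 130.
Since BC² = 130 ≥ 100 + 10 = 110, the angle opposite BC is not acute, so the smallest enclosing circle has BC as diameter.
Centre = midpoint of BC = (4.5, 3.5), r² = 130/4 = 32.5.
r = √(32.5) ≈ 5.70.

5.70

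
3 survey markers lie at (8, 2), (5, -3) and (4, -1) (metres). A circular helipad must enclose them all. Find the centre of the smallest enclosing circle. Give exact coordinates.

Call the three points A, B, C in the order given.
Side lengths²: AB² = 34, AC² = 25, BC² = 5.
Since AB² = 34 ≥ 25 + 5 = 30, the angle opposite AB is not acute, so the smallest enclosing circle has AB as diameter.
Centre = midpoint of AB = (6.5, -0.5), r² = 34/4 = 8.5.
Centre = (6.5, -0.5).

(6.5, -0.5)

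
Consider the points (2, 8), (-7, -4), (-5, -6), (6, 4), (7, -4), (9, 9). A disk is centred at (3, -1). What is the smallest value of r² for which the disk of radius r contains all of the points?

136

The required radius is the distance from (3, -1) to the farthest point.
Squared distances: 82, 109, 89, 34, 25, 136.
Maximum is 136, attained at (9, 9).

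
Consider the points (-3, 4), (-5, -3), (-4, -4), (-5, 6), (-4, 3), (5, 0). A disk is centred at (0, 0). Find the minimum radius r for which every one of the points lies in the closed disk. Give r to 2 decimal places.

The required radius is the distance from (0, 0) to the farthest point.
Squared distances: 25, 34, 32, 61, 25, 25.
Maximum is 61, attained at (-5, 6).
r = √61 ≈ 7.81.

7.81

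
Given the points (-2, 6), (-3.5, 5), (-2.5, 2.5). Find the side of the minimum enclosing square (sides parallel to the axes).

3.5

The bounding box has width 1.5 and height 3.5.
An axis-aligned square enclosing the set must have side ≥ max(width, height).
So the minimum side is max(1.5, 3.5) = 3.5.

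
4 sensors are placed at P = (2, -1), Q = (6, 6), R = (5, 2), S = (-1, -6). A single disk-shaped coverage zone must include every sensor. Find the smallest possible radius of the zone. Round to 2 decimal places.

By Welzl's lemma the MEC is supported by two points (diametrically opposite) or three points (on a circumcircle).
The farthest pair is Q–S with squared distance 193. The circle on this segment as diameter has centre (2.5, 0) and r² = 193/4 = 48.25.
Check P: distance² to centre = 1.25 ≤ 48.25, so it lies inside.
All remaining points lie in this disk, and no smaller disk contains both endpoints, so this is the minimum enclosing circle.
r = √(48.25) ≈ 6.95.

6.95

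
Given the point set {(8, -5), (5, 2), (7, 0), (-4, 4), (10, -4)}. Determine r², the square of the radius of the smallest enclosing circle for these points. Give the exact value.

65

By Welzl's lemma the MEC is supported by two points (diametrically opposite) or three points (on a circumcircle).
The farthest pair is (-4, 4)–(10, -4) with squared distance 260. The circle on this segment as diameter has centre (3, 0) and r² = 260/4 = 65.
Check (8, -5): distance² to centre = 50 ≤ 65, so it lies inside.
All remaining points lie in this disk, and no smaller disk contains both endpoints, so this is the minimum enclosing circle.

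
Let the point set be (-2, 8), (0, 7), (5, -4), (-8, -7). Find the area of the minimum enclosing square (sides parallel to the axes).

225

The bounding box has width 13 and height 15.
An axis-aligned square enclosing the set must have side ≥ max(width, height).
So the minimum side is max(13, 15) = 15.
Area = 15² = 225.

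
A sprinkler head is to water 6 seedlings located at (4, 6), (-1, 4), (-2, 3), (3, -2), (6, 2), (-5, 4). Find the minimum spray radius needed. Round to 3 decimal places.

5.590

By Welzl's lemma the MEC is supported by two points (diametrically opposite) or three points (on a circumcircle).
The farthest pair is (6, 2)–(-5, 4) with squared distance 125. The circle on this segment as diameter has centre (0.5, 3) and r² = 125/4 = 31.25.
Check (4, 6): distance² to centre = 21.25 ≤ 31.25, so it lies inside.
All remaining points lie in this disk, and no smaller disk contains both endpoints, so this is the minimum enclosing circle.
r = √(31.25) ≈ 5.590.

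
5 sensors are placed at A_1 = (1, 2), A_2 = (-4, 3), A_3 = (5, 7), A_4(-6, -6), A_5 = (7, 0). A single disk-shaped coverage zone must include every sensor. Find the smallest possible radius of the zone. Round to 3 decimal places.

8.515

The minimum enclosing circle of a finite set is fixed by two of the points (as a diameter) or three (as a circumcircle).
The farthest pair is A_3–A_4 with squared distance 290. The circle on this segment as diameter has centre (-0.5, 0.5) and r² = 290/4 = 72.5.
Check A_1: distance² to centre = 4.5 ≤ 72.5, so it lies inside.
All remaining points lie in this disk, and no smaller disk contains both endpoints, so this is the minimum enclosing circle.
r = √(72.5) ≈ 8.515.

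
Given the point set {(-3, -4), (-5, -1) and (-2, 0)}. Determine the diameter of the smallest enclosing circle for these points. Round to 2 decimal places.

4.27

Call the three points A, B, C in the order given.
Side lengths²: AB² = 13, AC² = 17, BC² = 10.
Since AC² = 17 < 13 + 10 = 23, the triangle is acute, so the smallest enclosing circle is the circumcircle.
Circumcentre = (-67/22, -41/22), r² = 1105/242.
Diameter = 2r = 2√(1105/242) ≈ 4.27.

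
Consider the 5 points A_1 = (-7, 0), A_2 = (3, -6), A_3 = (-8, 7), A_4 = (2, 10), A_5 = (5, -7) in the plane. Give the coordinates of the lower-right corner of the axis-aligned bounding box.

x-range [-8, 5], y-range [-7, 10].
The lower-right corner is (5, -7).

(5, -7)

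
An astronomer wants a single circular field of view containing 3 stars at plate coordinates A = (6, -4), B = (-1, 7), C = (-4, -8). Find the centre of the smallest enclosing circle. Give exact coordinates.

Side lengths²: AB² = 170, AC² = 116, BC² = 234.
Since BC² = 234 < 170 + 116 = 286, the triangle is acute, so the smallest enclosing circle is the circumcircle.
Circumcentre = (-25/23, -18/23), r² = 32045/529.
Centre = (-25/23, -18/23).

(-25/23, -18/23)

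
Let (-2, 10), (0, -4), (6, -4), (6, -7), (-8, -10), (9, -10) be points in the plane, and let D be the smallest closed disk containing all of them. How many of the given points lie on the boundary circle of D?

3

By Welzl's lemma the MEC is supported by two points (diametrically opposite) or three points (on a circumcircle).
The minimum enclosing circle is determined by three boundary points: (-2, 10), (-8, -10), (9, -10).
Their circumcentre is (0.5, -1.65) with r² = 141.9725.
The farthest remaining point (6, -7) is at distance² 58.8725 ≤ 141.9725.
The points at distance exactly r from the centre are (-2, 10), (-8, -10), (9, -10) — 3 points.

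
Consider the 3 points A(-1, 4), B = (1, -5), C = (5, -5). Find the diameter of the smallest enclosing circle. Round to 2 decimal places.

10.82

Side lengths²: AB² = 85, AC² = 117, BC² = 16.
Since AC² = 117 ≥ 85 + 16 = 101, the angle opposite AC is not acute, so the smallest enclosing circle has AC as diameter.
Centre = midpoint of AC = (2, -0.5), r² = 117/4 = 29.25.
Diameter = 2r = 2√(29.25) ≈ 10.82.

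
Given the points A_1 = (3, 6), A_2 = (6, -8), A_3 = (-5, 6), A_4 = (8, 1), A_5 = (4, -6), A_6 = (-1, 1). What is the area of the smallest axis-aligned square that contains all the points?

The bounding box has width 13 and height 14.
An axis-aligned square enclosing the set must have side ≥ max(width, height).
So the minimum side is max(13, 14) = 14.
Area = 14² = 196.

196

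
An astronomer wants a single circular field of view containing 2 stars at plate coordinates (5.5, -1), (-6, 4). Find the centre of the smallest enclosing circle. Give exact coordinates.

The smallest circle enclosing two points has them as diameter endpoints.
Centre = midpoint = (-0.25, 1.5); r² = |(5.5, -1)−(-6, 4)|²/4 = 157.25/4 = 39.3125.
Centre = (-0.25, 1.5).

(-0.25, 1.5)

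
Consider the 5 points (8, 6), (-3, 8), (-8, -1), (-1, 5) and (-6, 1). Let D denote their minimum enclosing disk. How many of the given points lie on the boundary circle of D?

2

The minimum enclosing circle of a finite set is fixed by two of the points (as a diameter) or three (as a circumcircle).
The farthest pair is (8, 6)–(-8, -1) with squared distance 305. The circle on this segment as diameter has centre (0, 2.5) and r² = 305/4 = 76.25.
Check (-3, 8): distance² to centre = 39.25 ≤ 76.25, so it lies inside.
All remaining points lie in this disk, and no smaller disk contains both endpoints, so this is the minimum enclosing circle.
The points at distance exactly r from the centre are (8, 6), (-8, -1) — 2 points.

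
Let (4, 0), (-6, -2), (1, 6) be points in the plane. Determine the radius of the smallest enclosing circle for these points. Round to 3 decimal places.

5.509

Call the three points A, B, C in the order given.
Side lengths²: AB² = 104, AC² = 45, BC² = 113.
Since BC² = 113 < 104 + 45 = 149, the triangle is acute, so the smallest enclosing circle is the circumcircle.
Circumcentre = (-31/22, 23/22), r² = 7345/242.
r = √(7345/242) ≈ 5.509.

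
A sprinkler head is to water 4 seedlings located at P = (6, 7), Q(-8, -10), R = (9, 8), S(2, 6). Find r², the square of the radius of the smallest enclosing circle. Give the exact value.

By Welzl's lemma the MEC is supported by two points (diametrically opposite) or three points (on a circumcircle).
The farthest pair is Q–R with squared distance 613. The circle on this segment as diameter has centre (0.5, -1) and r² = 613/4 = 153.25.
Check P: distance² to centre = 94.25 ≤ 153.25, so it lies inside.
All remaining points lie in this disk, and no smaller disk contains both endpoints, so this is the minimum enclosing circle.

153.25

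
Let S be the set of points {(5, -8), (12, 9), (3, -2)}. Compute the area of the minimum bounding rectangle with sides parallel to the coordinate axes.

153

x ranges over [3, 12], width 9.
y ranges over [-8, 9], height 17.
Area = 9 × 17 = 153.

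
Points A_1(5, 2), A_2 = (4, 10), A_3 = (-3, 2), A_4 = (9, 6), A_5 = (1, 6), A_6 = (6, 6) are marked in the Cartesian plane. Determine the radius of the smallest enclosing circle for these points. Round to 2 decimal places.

6.32

A smallest enclosing disk is always determined by at most three of the input points on its boundary.
The farthest pair is A_3–A_4 with squared distance 160. The circle on this segment as diameter has centre (3, 4) and r² = 160/4 = 40.
Check A_1: distance² to centre = 8 ≤ 40, so it lies inside.
All remaining points lie in this disk, and no smaller disk contains both endpoints, so this is the minimum enclosing circle.
r = √40 ≈ 6.32.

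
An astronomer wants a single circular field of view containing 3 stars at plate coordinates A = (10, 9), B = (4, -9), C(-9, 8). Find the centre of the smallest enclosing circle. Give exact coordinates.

(47/56, 115/56)

Side lengths²: AB² = 360, AC² = 362, BC² = 458.
Since BC² = 458 < 362 + 360 = 722, the triangle is acute, so the smallest enclosing circle is the circumcircle.
Circumcentre = (47/56, 115/56), r² = 207245/1568.
Centre = (47/56, 115/56).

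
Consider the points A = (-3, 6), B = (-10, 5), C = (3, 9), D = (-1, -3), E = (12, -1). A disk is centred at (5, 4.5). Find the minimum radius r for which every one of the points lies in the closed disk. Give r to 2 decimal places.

The required radius is the distance from (5, 4.5) to the farthest point.
Squared distances: 66.25, 225.25, 24.25, 92.25, 79.25.
Maximum is 225.25, attained at B.
r = √(225.25) ≈ 15.01.

15.01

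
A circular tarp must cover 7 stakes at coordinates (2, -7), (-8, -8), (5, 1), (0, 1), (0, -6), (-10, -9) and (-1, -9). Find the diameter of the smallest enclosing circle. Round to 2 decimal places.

The farthest pair is (5, 1)–(-10, -9) with squared distance 325. The circle on this segment as diameter has centre (-2.5, -4) and r² = 325/4 = 81.25.
Check (2, -7): distance² to centre = 29.25 ≤ 81.25, so it lies inside.
All remaining points lie in this disk, and no smaller disk contains both endpoints, so this is the minimum enclosing circle.
Diameter = 2r = 2√(81.25) ≈ 18.03.

18.03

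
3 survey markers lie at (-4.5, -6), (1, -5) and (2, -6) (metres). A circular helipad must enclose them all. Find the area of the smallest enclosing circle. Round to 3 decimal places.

33.183

Call the three points A, B, C in the order given.
Side lengths²: AB² = 31.25, AC² = 42.25, BC² = 2.
Since AC² = 42.25 ≥ 31.25 + 2 = 33.25, the angle opposite AC is not acute, so the smallest enclosing circle has AC as diameter.
Centre = midpoint of AC = (-1.25, -6), r² = 42.25/4 = 10.5625.
Area = π·r² = π·10.5625 ≈ 33.183.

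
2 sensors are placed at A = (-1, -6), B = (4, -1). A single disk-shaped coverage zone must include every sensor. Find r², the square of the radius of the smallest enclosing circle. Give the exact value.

12.5

The smallest circle enclosing two points has them as diameter endpoints.
Centre = midpoint = (1.5, -3.5); r² = |AB|²/4 = 50/4 = 12.5.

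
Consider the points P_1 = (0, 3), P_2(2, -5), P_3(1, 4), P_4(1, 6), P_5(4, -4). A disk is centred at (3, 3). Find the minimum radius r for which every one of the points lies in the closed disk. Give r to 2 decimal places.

The required radius is the distance from (3, 3) to the farthest point.
Squared distances: 9, 65, 5, 13, 50.
Maximum is 65, attained at P_2.
r = √65 ≈ 8.06.

8.06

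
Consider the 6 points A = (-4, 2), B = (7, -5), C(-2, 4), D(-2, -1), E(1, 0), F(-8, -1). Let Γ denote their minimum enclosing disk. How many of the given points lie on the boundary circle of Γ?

By Welzl's lemma the MEC is supported by two points (diametrically opposite) or three points (on a circumcircle).
The farthest pair is B–F with squared distance 241. The circle on this segment as diameter has centre (-0.5, -3) and r² = 241/4 = 60.25.
Check A: distance² to centre = 37.25 ≤ 60.25, so it lies inside.
All remaining points lie in this disk, and no smaller disk contains both endpoints, so this is the minimum enclosing circle.
The points at distance exactly r from the centre are B, F — 2 points.

2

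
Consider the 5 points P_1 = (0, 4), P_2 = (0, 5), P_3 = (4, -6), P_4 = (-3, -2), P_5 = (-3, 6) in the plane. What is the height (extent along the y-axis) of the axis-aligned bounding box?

max y = 6, min y = -6, so height = 12.

12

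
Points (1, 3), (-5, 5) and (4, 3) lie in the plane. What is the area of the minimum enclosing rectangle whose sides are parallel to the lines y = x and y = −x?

In coordinates u = x + y, v = x − y the rectangle is axis-aligned; the map (x,y)→(u,v) scales areas by 2.
u-values: 4, 0, 7; range = 7 − 0 = 7.
v-values: -2, -10, 1; range = 1 − (-10) = 11.
Area = (7 × 11) / 2 = 38.5.

38.5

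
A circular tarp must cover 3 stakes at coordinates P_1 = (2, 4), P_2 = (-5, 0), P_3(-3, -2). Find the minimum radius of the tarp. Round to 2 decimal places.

Side lengths²: P_1P_2² = 65, P_1P_3² = 61, P_2P_3² = 8.
Since P_1P_2² = 65 < 61 + 8 = 69, the triangle is acute, so the smallest enclosing circle is the circumcircle.
Circumcentre = (-29/22, 37/22), r² = 3965/242.
r = √(3965/242) ≈ 4.05.

4.05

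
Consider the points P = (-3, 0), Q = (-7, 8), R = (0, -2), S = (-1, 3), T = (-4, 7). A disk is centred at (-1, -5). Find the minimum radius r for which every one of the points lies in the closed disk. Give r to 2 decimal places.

The required radius is the distance from (-1, -5) to the farthest point.
Squared distances: 29, 205, 10, 64, 153.
Maximum is 205, attained at Q.
r = √205 ≈ 14.32.

14.32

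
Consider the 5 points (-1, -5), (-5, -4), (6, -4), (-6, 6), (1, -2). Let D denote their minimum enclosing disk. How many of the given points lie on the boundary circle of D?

The farthest pair is (6, -4)–(-6, 6) with squared distance 244. The circle on this segment as diameter has centre (0, 1) and r² = 244/4 = 61.
Check (-1, -5): distance² to centre = 37 ≤ 61, so it lies inside.
All remaining points lie in this disk, and no smaller disk contains both endpoints, so this is the minimum enclosing circle.
The points at distance exactly r from the centre are (6, -4), (-6, 6) — 2 points.

2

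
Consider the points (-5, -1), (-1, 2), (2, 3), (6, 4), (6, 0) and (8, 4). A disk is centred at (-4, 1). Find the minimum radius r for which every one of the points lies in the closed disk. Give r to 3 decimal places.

The required radius is the distance from (-4, 1) to the farthest point.
Squared distances: 5, 10, 40, 109, 101, 153.
Maximum is 153, attained at (8, 4).
r = √153 ≈ 12.369.

12.369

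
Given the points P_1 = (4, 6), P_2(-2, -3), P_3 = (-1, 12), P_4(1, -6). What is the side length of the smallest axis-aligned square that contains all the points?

18

The bounding box has width 6 and height 18.
An axis-aligned square enclosing the set must have side ≥ max(width, height).
So the minimum side is max(6, 18) = 18.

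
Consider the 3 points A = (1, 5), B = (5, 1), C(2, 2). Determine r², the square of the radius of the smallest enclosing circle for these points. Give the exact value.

Side lengths²: AB² = 32, AC² = 10, BC² = 10.
Since AB² = 32 ≥ 10 + 10 = 20, the angle opposite AB is not acute, so the smallest enclosing circle has AB as diameter.
Centre = midpoint of AB = (3, 3), r² = 32/4 = 8.

8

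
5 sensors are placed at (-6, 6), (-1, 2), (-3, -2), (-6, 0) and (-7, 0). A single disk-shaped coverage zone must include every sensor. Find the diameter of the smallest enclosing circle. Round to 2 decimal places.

By Welzl's lemma the MEC is supported by two points (diametrically opposite) or three points (on a circumcircle).
The farthest pair is (-6, 6)–(-3, -2) with squared distance 73. The circle on this segment as diameter has centre (-4.5, 2) and r² = 73/4 = 18.25.
Check (-1, 2): distance² to centre = 12.25 ≤ 18.25, so it lies inside.
All remaining points lie in this disk, and no smaller disk contains both endpoints, so this is the minimum enclosing circle.
Diameter = 2r = 2√(18.25) ≈ 8.54.

8.54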